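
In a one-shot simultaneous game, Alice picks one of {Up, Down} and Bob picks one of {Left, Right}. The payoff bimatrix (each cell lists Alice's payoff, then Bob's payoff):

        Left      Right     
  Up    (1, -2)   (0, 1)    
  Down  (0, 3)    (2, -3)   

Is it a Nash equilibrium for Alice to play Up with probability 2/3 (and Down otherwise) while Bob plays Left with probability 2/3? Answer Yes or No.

Check Bob's indifference given Alice's mix p = 2/3:
  payoff from Left = -1/3; payoff from Right = -1/3 — equal.
Check Alice's indifference given Bob's mix q = 2/3:
  payoff from Up = 2/3; payoff from Down = 2/3 — equal.
Both players are indifferent, so neither can profitably deviate.

Yes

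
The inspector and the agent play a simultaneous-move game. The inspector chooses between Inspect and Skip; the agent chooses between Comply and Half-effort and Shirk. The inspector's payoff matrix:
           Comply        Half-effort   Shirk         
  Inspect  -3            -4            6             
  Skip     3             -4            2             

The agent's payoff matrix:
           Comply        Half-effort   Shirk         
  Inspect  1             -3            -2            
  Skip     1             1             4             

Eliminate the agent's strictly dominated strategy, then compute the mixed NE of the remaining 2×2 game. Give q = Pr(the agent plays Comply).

q = 2/5

The agent's strategy Half-effort is strictly dominated by Shirk: -2 > -3 and 4 > 1. Eliminate Half-effort.
The inspector's indifference between Inspect and Skip determines the agent's mixing probability q:
  the inspector's expected payoff from Inspect: q·(-3) + (1−q)·6 = -9q + 6
  the inspector's expected payoff from Skip: q·3 + (1−q)·2 = q + 2
  -9q + 6 = q + 2  ⇒  -10q = -4  ⇒  q = 2/5.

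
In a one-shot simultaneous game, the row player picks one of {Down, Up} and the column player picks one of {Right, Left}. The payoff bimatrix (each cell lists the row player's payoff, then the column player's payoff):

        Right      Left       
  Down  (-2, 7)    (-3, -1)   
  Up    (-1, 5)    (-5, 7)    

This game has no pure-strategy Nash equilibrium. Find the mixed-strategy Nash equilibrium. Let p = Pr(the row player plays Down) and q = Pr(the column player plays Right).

The column player's indifference between Right and Left determines the row player's mixing probability p:
  the column player's payoff to Right: p·7 + (1−p)·5 = 2p + 5
  the column player's payoff to Left: p·(-1) + (1−p)·7 = -8p + 7
  2p + 5 = -8p + 7  ⇒  10p = 2  ⇒  p = 1/5.
For the row player to be willing to mix, the row player must be indifferent between Down and Up, which pins down the column player's mix.
  the row player's expected payoff from Down: q·(-2) + (1−q)·(-3) = q - 3
  the row player's expected payoff from Up: q·(-1) + (1−q)·(-5) = 4q - 5
  q - 3 = 4q - 5  ⇒  -3q = -2  ⇒  q = 2/3.

p = 1/5, q = 2/3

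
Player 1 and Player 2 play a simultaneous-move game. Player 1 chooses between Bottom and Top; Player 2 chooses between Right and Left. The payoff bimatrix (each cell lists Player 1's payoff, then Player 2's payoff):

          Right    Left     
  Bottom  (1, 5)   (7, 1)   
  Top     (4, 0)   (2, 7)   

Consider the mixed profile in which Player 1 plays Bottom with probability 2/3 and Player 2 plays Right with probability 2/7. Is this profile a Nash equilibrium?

No

Given Player 1's mix p = 2/3, Player 2's payoff from Right is 10/3 but from Left is 3. Player 2 strictly prefers Right, so Player 2 would not mix.
So the proposed profile is not a Nash equilibrium.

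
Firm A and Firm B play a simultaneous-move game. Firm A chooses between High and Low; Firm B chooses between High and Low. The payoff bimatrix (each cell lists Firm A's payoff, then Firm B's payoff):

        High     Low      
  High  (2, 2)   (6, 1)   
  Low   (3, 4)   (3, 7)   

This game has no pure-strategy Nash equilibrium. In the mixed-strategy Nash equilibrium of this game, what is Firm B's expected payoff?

Firm A's mix must leave Firm B indifferent between High and Low.
  Firm B's expected payoff from High: p·2 + (1−p)·4 = -2p + 4
  Firm B's expected payoff from Low: p·1 + (1−p)·7 = -6p + 7
  -2p + 4 = -6p + 7  ⇒  4p = 3  ⇒  p = 3/4.
At equilibrium Firm B is indifferent across columns, so Firm B's payoff equals the payoff from High: (3/4)·2 + (1/4)·4 = 5/2.

5/2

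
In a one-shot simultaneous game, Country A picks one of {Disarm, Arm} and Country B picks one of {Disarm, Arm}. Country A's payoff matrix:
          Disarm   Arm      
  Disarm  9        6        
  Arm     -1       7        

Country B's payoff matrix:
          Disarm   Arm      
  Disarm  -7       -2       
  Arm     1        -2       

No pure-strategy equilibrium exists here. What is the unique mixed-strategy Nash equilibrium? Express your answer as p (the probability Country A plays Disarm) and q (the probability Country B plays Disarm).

In a mixed equilibrium Country B is indifferent between Disarm and Arm; this condition fixes p.
  Country B's expected payoff from Disarm: p·(-7) + (1−p)·1 = -8p + 1
  Country B's expected payoff from Arm: p·(-2) + (1−p)·(-2) = -2
  -8p + 1 = -2  ⇒  -8p = -3  ⇒  p = 3/8.
Country B's mix must leave Country A indifferent between Disarm and Arm.
  Country A's payoff to Disarm: q·9 + (1−q)·6 = 3q + 6
  Country A's payoff to Arm: q·(-1) + (1−q)·7 = -8q + 7
  3q + 6 = -8q + 7  ⇒  11q = 1  ⇒  q = 1/11.

p = 3/8, q = 1/11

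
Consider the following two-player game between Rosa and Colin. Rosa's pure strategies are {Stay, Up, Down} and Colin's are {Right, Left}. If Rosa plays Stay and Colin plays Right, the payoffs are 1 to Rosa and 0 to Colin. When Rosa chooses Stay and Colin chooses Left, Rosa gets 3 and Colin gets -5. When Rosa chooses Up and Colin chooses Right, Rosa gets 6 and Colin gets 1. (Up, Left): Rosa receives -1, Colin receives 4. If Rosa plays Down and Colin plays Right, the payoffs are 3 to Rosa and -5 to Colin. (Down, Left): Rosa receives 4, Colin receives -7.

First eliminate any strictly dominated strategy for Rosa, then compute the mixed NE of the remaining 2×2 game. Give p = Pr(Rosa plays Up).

p = 2/5

Rosa's strategy Stay is strictly dominated by Down: 3 > 1 and 4 > 3. Eliminate Stay.
Colin's indifference between Right and Left determines Rosa's mixing probability p:
  Colin's expected payoff from Right: p·1 + (1−p)·(-5) = 6p - 5
  Colin's expected payoff from Left: p·4 + (1−p)·(-7) = 11p - 7
  6p - 5 = 11p - 7  ⇒  -5p = -2  ⇒  p = 2/5.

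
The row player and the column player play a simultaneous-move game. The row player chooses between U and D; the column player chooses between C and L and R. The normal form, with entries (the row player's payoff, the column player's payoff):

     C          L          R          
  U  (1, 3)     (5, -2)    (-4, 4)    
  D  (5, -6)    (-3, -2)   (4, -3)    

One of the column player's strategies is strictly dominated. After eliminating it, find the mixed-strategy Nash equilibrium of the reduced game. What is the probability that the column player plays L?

The column player's strategy C is strictly dominated by R: 4 > 3 and -3 > -6. Eliminate C.
The column player's mix must leave the row player indifferent between U and D.
  the row player's payoff from U: q·5 + (1−q)·(-4) = 9q - 4
  the row player's payoff from D: q·(-3) + (1−q)·4 = -7q + 4
  9q - 4 = -7q + 4  ⇒  16q = 8  ⇒  q = 1/2.

q = 1/2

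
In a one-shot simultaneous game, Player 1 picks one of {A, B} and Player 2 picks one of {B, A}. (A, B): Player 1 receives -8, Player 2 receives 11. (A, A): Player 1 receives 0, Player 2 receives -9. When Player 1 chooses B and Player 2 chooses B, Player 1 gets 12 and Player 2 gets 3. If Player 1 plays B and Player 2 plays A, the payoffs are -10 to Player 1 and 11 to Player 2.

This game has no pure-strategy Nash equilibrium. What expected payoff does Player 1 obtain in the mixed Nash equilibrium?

Player 2's mix must leave Player 1 indifferent between A and B.
  Player 1's payoff from A: q·(-8) + (1−q)·0 = -8q
  Player 1's payoff from B: q·12 + (1−q)·(-10) = 22q - 10
  -8q = 22q - 10  ⇒  -30q = -10  ⇒  q = 1/3.
At equilibrium Player 1 is indifferent across rows, so Player 1's payoff equals the payoff from A: (1/3)·(-8) + (2/3)·0 = -8/3.

-8/3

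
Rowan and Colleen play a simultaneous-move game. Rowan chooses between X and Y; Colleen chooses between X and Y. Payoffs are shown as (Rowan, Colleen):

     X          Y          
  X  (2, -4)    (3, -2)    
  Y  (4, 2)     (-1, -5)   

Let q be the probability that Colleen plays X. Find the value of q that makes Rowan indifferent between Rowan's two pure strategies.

q = 2/3

Set Rowan's expected payoff from X equal to that from Y:
  Rowan's payoff to X: q·2 + (1−q)·3 = -q + 3
  Rowan's payoff to Y: q·4 + (1−q)·(-1) = 5q - 1
  -q + 3 = 5q - 1  ⇒  -6q = -4  ⇒  q = 2/3.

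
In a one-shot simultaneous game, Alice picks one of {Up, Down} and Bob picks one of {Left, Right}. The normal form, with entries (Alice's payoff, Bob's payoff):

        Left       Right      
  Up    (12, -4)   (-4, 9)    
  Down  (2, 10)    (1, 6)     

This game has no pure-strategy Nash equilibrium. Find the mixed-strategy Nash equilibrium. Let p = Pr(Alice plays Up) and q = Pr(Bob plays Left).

p = 4/17, q = 1/3

Bob's indifference between Left and Right determines Alice's mixing probability p:
  Bob's expected payoff from Left: p·(-4) + (1−p)·10 = -14p + 10
  Bob's expected payoff from Right: p·9 + (1−p)·6 = 3p + 6
  -14p + 10 = 3p + 6  ⇒  -17p = -4  ⇒  p = 4/17.
Bob's mix must leave Alice indifferent between Up and Down.
  Alice's payoff from Up: q·12 + (1−q)·(-4) = 16q - 4
  Alice's payoff from Down: q·2 + (1−q)·1 = q + 1
  16q - 4 = q + 1  ⇒  15q = 5  ⇒  q = 1/3.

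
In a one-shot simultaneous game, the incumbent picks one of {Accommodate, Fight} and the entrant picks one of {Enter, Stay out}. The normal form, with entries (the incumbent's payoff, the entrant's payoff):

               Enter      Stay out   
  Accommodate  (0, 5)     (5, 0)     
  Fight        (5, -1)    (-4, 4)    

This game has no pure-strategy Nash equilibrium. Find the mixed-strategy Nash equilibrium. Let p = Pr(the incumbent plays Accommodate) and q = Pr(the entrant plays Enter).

p = 1/2, q = 9/14

Set the entrant's expected payoff from Enter equal to that from Stay out:
  the entrant's expected payoff from Enter: p·5 + (1−p)·(-1) = 6p - 1
  the entrant's expected payoff from Stay out: p·0 + (1−p)·4 = -4p + 4
  6p - 1 = -4p + 4  ⇒  10p = 5  ⇒  p = 1/2.
In a mixed equilibrium the incumbent is indifferent between Accommodate and Fight; this condition fixes q.
  the incumbent's payoff from Accommodate: q·0 + (1−q)·5 = -5q + 5
  the incumbent's payoff from Fight: q·5 + (1−q)·(-4) = 9q - 4
  -5q + 5 = 9q - 4  ⇒  -14q = -9  ⇒  q = 9/14.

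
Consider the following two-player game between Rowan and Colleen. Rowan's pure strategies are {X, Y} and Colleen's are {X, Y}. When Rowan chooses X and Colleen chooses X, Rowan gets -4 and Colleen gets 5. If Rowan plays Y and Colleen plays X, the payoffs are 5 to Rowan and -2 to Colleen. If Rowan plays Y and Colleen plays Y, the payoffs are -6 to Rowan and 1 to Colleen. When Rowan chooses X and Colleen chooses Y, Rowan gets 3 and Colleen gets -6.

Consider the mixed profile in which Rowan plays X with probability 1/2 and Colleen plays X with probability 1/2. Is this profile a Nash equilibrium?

No

Given Rowan's mix p = 1/2, Colleen's payoff from X is 3/2 but from Y is -5/2. Colleen strictly prefers X, so Colleen would not mix.
So the proposed profile is not a Nash equilibrium.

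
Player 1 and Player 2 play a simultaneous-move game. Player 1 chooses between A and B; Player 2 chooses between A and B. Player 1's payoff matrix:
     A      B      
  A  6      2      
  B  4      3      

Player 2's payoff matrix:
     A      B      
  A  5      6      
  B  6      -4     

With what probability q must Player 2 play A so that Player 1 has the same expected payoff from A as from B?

q = 1/3

Player 2's mix must leave Player 1 indifferent between A and B.
  Player 1's expected payoff from A: q·6 + (1−q)·2 = 4q + 2
  Player 1's expected payoff from B: q·4 + (1−q)·3 = q + 3
  4q + 2 = q + 3  ⇒  3q = 1  ⇒  q = 1/3.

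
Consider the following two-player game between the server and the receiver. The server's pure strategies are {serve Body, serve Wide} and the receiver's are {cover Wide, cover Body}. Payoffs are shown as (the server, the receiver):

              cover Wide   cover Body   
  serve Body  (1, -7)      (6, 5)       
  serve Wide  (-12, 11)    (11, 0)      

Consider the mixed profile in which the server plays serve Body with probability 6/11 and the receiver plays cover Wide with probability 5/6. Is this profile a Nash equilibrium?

No

Given the server's mix p = 6/11, the receiver's payoff from cover Wide is 13/11 but from cover Body is 30/11. The receiver strictly prefers cover Body, so the receiver would not mix.
So the proposed profile is not a Nash equilibrium.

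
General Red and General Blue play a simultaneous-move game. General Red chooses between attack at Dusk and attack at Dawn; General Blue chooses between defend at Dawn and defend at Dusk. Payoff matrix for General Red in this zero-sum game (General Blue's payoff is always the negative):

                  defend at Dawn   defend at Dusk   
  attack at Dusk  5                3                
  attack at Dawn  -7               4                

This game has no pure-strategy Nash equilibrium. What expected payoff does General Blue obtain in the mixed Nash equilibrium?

-41/13

For General Blue to be willing to mix, General Blue must be indifferent between defend at Dawn and defend at Dusk, which pins down General Red's mix.
  General Blue's expected payoff from defend at Dawn: p·(-5) + (1−p)·7 = -12p + 7
  General Blue's expected payoff from defend at Dusk: p·(-3) + (1−p)·(-4) = p - 4
  -12p + 7 = p - 4  ⇒  -13p = -11  ⇒  p = 11/13.
At equilibrium General Blue is indifferent across columns, so General Blue's payoff equals the payoff from defend at Dawn: (11/13)·(-5) + (2/13)·7 = -41/13.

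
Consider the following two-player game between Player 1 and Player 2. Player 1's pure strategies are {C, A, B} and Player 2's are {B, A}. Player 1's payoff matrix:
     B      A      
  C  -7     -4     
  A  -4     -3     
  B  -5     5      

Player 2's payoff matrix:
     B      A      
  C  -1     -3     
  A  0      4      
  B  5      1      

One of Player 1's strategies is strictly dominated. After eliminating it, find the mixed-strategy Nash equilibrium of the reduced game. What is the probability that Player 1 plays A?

p = 1/2

Player 1's strategy C is strictly dominated by A: -4 > -7 and -3 > -4. Eliminate C.
For Player 2 to be willing to mix, Player 2 must be indifferent between B and A, which pins down Player 1's mix.
  Player 2's payoff to B: p·0 + (1−p)·5 = -5p + 5
  Player 2's payoff to A: p·4 + (1−p)·1 = 3p + 1
  -5p + 5 = 3p + 1  ⇒  -8p = -4  ⇒  p = 1/2.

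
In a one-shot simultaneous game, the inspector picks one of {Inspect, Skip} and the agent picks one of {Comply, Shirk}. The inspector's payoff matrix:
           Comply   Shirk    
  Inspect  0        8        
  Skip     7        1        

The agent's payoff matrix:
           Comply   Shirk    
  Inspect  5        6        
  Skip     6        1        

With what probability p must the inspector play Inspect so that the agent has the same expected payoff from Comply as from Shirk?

The inspector's mix must leave the agent indifferent between Comply and Shirk.
  the agent's payoff to Comply: p·5 + (1−p)·6 = -p + 6
  the agent's payoff to Shirk: p·6 + (1−p)·1 = 5p + 1
  -p + 6 = 5p + 1  ⇒  -6p = -5  ⇒  p = 5/6.

p = 5/6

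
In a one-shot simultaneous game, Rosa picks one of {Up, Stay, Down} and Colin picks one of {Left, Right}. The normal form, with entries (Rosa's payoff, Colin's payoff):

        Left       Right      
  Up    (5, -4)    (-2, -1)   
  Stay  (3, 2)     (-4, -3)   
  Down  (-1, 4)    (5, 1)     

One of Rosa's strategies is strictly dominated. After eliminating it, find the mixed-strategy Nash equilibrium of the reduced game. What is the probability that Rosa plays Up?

p = 1/2

Rosa's strategy Stay is strictly dominated by Up: 5 > 3 and -2 > -4. Eliminate Stay.
Colin's indifference between Left and Right determines Rosa's mixing probability p:
  Colin's payoff to Left: p·(-4) + (1−p)·4 = -8p + 4
  Colin's payoff to Right: p·(-1) + (1−p)·1 = -2p + 1
  -8p + 4 = -2p + 1  ⇒  -6p = -3  ⇒  p = 1/2.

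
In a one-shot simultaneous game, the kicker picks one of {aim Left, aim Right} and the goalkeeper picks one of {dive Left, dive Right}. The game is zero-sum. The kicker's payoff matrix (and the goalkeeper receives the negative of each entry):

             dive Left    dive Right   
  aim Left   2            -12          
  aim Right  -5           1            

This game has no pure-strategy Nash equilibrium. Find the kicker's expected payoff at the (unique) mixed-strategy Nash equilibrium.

-29/10

The kicker's indifference between aim Left and aim Right determines the goalkeeper's mixing probability q:
  the kicker's payoff to aim Left: q·2 + (1−q)·(-12) = 14q - 12
  the kicker's payoff to aim Right: q·(-5) + (1−q)·1 = -6q + 1
  14q - 12 = -6q + 1  ⇒  20q = 13  ⇒  q = 13/20.
At equilibrium the kicker is indifferent across rows, so the kicker's payoff equals the payoff from aim Left: (13/20)·2 + (7/20)·(-12) = -29/10.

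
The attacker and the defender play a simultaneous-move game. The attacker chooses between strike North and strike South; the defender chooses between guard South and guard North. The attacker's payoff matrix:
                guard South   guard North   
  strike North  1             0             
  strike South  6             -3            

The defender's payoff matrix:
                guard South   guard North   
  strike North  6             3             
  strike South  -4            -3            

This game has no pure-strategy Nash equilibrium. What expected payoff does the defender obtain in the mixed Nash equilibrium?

-3/2

For the defender to be willing to mix, the defender must be indifferent between guard South and guard North, which pins down the attacker's mix.
  the defender's payoff to guard South: p·6 + (1−p)·(-4) = 10p - 4
  the defender's payoff to guard North: p·3 + (1−p)·(-3) = 6p - 3
  10p - 4 = 6p - 3  ⇒  4p = 1  ⇒  p = 1/4.
At equilibrium the defender is indifferent across columns, so the defender's payoff equals the payoff from guard South: (1/4)·6 + (3/4)·(-4) = -3/2.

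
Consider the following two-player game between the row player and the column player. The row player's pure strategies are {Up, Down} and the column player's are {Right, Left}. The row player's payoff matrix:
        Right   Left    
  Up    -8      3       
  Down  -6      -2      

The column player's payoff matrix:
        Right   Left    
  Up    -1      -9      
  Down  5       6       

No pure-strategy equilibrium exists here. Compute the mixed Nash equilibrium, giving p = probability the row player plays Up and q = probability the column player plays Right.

For the column player to be willing to mix, the column player must be indifferent between Right and Left, which pins down the row player's mix.
  the column player's expected payoff from Right: p·(-1) + (1−p)·5 = -6p + 5
  the column player's expected payoff from Left: p·(-9) + (1−p)·6 = -15p + 6
  -6p + 5 = -15p + 6  ⇒  9p = 1  ⇒  p = 1/9.
The row player's indifference between Up and Down determines the column player's mixing probability q:
  the row player's payoff to Up: q·(-8) + (1−q)·3 = -11q + 3
  the row player's payoff to Down: q·(-6) + (1−q)·(-2) = -4q - 2
  -11q + 3 = -4q - 2  ⇒  -7q = -5  ⇒  q = 5/7.

p = 1/9, q = 5/7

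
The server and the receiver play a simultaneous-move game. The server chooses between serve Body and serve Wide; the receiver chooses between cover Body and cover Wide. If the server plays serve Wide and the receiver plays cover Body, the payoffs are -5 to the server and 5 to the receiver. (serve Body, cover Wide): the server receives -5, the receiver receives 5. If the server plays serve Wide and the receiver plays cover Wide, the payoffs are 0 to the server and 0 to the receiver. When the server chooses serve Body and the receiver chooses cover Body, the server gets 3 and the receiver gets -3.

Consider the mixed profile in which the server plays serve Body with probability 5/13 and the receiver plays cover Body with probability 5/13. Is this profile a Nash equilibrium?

Yes

Check the receiver's indifference given the server's mix p = 5/13:
  payoff from cover Body = 25/13; payoff from cover Wide = 25/13 — equal.
Check the server's indifference given the receiver's mix q = 5/13:
  payoff from serve Body = -25/13; payoff from serve Wide = -25/13 — equal.
Both players are indifferent, so neither can profitably deviate.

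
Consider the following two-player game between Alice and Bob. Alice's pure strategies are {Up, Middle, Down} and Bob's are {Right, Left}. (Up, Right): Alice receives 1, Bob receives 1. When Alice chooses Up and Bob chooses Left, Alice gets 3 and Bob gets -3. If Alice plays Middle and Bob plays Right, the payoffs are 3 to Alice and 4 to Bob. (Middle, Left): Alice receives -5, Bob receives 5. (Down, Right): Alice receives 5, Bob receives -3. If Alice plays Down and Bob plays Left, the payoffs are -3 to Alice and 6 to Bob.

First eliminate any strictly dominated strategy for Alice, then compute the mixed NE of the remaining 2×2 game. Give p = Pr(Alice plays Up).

Alice's strategy Middle is strictly dominated by Down: 5 > 3 and -3 > -5. Eliminate Middle.
Bob's indifference between Right and Left determines Alice's mixing probability p:
  Bob's expected payoff from Right: p·1 + (1−p)·(-3) = 4p - 3
  Bob's expected payoff from Left: p·(-3) + (1−p)·6 = -9p + 6
  4p - 3 = -9p + 6  ⇒  13p = 9  ⇒  p = 9/13.

p = 9/13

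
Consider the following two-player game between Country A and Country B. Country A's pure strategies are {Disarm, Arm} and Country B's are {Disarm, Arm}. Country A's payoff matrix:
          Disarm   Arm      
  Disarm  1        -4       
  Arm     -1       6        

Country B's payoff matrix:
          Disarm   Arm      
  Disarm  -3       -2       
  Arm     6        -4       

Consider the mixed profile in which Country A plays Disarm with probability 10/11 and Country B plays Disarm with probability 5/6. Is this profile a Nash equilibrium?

Yes

Check Country B's indifference given Country A's mix p = 10/11:
  payoff from Disarm = -24/11; payoff from Arm = -24/11 — equal.
Check Country A's indifference given Country B's mix q = 5/6:
  payoff from Disarm = 1/6; payoff from Arm = 1/6 — equal.
Both players are indifferent, so neither can profitably deviate.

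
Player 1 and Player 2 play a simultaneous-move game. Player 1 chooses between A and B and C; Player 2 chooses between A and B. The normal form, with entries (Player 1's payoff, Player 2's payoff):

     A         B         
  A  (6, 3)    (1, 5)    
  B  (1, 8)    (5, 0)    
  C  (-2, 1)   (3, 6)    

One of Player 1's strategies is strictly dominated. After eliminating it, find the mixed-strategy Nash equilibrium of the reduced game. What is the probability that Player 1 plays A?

Player 1's strategy C is strictly dominated by B: 1 > -2 and 5 > 3. Eliminate C.
Set Player 2's expected payoff from A equal to that from B:
  Player 2's expected payoff from A: p·3 + (1−p)·8 = -5p + 8
  Player 2's expected payoff from B: p·5 + (1−p)·0 = 5p
  -5p + 8 = 5p  ⇒  -10p = -8  ⇒  p = 4/5.

p = 4/5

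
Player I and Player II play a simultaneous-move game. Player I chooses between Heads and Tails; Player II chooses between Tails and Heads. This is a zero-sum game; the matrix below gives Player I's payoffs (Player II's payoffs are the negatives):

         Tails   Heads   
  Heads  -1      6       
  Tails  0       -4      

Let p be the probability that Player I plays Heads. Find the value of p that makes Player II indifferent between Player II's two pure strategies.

For Player II to be willing to mix, Player II must be indifferent between Tails and Heads, which pins down Player I's mix.
  Player II's expected payoff from Tails: p·1 + (1−p)·0 = p
  Player II's expected payoff from Heads: p·(-6) + (1−p)·4 = -10p + 4
  p = -10p + 4  ⇒  11p = 4  ⇒  p = 4/11.

p = 4/11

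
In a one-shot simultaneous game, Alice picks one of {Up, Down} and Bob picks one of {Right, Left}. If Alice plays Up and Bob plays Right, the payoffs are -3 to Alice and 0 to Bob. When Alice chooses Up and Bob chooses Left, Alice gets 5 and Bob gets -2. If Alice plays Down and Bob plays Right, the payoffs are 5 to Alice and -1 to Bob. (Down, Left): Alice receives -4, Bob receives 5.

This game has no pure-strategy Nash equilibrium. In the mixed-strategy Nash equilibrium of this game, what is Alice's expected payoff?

Set Alice's expected payoff from Up equal to that from Down:
  Alice's expected payoff from Up: q·(-3) + (1−q)·5 = -8q + 5
  Alice's expected payoff from Down: q·5 + (1−q)·(-4) = 9q - 4
  -8q + 5 = 9q - 4  ⇒  -17q = -9  ⇒  q = 9/17.
At equilibrium Alice is indifferent across rows, so Alice's payoff equals the payoff from Up: (9/17)·(-3) + (8/17)·5 = 13/17.

13/17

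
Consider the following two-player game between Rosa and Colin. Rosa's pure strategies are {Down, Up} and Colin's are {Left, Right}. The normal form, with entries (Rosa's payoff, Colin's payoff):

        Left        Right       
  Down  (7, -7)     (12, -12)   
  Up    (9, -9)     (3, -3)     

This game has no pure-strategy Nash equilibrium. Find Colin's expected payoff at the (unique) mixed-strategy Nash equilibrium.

In a mixed equilibrium Colin is indifferent between Left and Right; this condition fixes p.
  Colin's payoff to Left: p·(-7) + (1−p)·(-9) = 2p - 9
  Colin's payoff to Right: p·(-12) + (1−p)·(-3) = -9p - 3
  2p - 9 = -9p - 3  ⇒  11p = 6  ⇒  p = 6/11.
At equilibrium Colin is indifferent across columns, so Colin's payoff equals the payoff from Left: (6/11)·(-7) + (5/11)·(-9) = -87/11.

-87/11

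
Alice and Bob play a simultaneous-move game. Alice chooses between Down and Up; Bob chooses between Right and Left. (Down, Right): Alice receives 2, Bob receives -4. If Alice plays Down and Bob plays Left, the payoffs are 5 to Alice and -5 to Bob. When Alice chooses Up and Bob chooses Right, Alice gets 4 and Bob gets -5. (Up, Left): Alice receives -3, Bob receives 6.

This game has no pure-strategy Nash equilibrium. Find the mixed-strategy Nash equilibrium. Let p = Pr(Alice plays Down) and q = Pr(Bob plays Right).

p = 11/12, q = 4/5

For Bob to be willing to mix, Bob must be indifferent between Right and Left, which pins down Alice's mix.
  Bob's payoff from Right: p·(-4) + (1−p)·(-5) = p - 5
  Bob's payoff from Left: p·(-5) + (1−p)·6 = -11p + 6
  p - 5 = -11p + 6  ⇒  12p = 11  ⇒  p = 11/12.
In a mixed equilibrium Alice is indifferent between Down and Up; this condition fixes q.
  Alice's payoff from Down: q·2 + (1−q)·5 = -3q + 5
  Alice's payoff from Up: q·4 + (1−q)·(-3) = 7q - 3
  -3q + 5 = 7q - 3  ⇒  -10q = -8  ⇒  q = 4/5.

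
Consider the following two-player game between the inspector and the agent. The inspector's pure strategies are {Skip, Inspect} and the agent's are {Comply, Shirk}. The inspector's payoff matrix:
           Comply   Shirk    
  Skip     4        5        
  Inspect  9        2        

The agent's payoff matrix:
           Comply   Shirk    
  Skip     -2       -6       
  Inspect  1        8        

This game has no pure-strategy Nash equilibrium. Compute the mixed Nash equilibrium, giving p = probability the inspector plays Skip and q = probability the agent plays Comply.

p = 7/11, q = 3/8

The inspector's mix must leave the agent indifferent between Comply and Shirk.
  the agent's payoff from Comply: p·(-2) + (1−p)·1 = -3p + 1
  the agent's payoff from Shirk: p·(-6) + (1−p)·8 = -14p + 8
  -3p + 1 = -14p + 8  ⇒  11p = 7  ⇒  p = 7/11.
In a mixed equilibrium the inspector is indifferent between Skip and Inspect; this condition fixes q.
  the inspector's payoff from Skip: q·4 + (1−q)·5 = -q + 5
  the inspector's payoff from Inspect: q·9 + (1−q)·2 = 7q + 2
  -q + 5 = 7q + 2  ⇒  -8q = -3  ⇒  q = 3/8.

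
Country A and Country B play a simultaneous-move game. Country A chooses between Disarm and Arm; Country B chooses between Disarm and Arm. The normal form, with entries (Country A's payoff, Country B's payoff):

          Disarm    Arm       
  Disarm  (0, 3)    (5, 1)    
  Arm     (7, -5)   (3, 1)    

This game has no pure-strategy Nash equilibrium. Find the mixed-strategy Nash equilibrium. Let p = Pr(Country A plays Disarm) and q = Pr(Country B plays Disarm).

Country A's mix must leave Country B indifferent between Disarm and Arm.
  Country B's payoff from Disarm: p·3 + (1−p)·(-5) = 8p - 5
  Country B's payoff from Arm: p·1 + (1−p)·1 = 1
  8p - 5 = 1  ⇒  8p = 6  ⇒  p = 3/4.
Country A's indifference between Disarm and Arm determines Country B's mixing probability q:
  Country A's expected payoff from Disarm: q·0 + (1−q)·5 = -5q + 5
  Country A's expected payoff from Arm: q·7 + (1−q)·3 = 4q + 3
  -5q + 5 = 4q + 3  ⇒  -9q = -2  ⇒  q = 2/9.

p = 3/4, q = 2/9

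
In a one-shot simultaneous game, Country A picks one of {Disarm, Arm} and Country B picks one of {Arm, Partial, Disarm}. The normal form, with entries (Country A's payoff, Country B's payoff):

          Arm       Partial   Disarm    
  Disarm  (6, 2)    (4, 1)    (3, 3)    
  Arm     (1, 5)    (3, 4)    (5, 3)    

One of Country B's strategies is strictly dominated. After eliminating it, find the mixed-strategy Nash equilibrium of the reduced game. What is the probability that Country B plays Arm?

Country B's strategy Partial is strictly dominated by Arm: 2 > 1 and 5 > 4. Eliminate Partial.
Country A's indifference between Disarm and Arm determines Country B's mixing probability q:
  Country A's expected payoff from Disarm: q·6 + (1−q)·3 = 3q + 3
  Country A's expected payoff from Arm: q·1 + (1−q)·5 = -4q + 5
  3q + 3 = -4q + 5  ⇒  7q = 2  ⇒  q = 2/7.

q = 2/7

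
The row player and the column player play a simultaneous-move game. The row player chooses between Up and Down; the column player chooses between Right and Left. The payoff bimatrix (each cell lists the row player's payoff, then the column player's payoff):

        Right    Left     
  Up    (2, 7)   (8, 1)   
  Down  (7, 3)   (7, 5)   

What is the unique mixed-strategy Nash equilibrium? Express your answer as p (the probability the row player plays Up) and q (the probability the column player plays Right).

The column player's indifference between Right and Left determines the row player's mixing probability p:
  the column player's expected payoff from Right: p·7 + (1−p)·3 = 4p + 3
  the column player's expected payoff from Left: p·1 + (1−p)·5 = -4p + 5
  4p + 3 = -4p + 5  ⇒  8p = 2  ⇒  p = 1/4.
The column player's mix must leave the row player indifferent between Up and Down.
  the row player's payoff to Up: q·2 + (1−q)·8 = -6q + 8
  the row player's payoff to Down: q·7 + (1−q)·7 = 7
  -6q + 8 = 7  ⇒  -6q = -1  ⇒  q = 1/6.

p = 1/4, q = 1/6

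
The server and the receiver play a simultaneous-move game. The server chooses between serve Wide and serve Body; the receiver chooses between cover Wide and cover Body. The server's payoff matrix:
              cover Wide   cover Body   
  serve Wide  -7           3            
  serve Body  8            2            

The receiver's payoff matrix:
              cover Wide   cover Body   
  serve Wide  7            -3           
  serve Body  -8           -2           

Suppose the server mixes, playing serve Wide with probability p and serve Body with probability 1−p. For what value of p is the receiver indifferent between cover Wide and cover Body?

p = 3/8

In a mixed equilibrium the receiver is indifferent between cover Wide and cover Body; this condition fixes p.
  the receiver's payoff to cover Wide: p·7 + (1−p)·(-8) = 15p - 8
  the receiver's payoff to cover Body: p·(-3) + (1−p)·(-2) = -p - 2
  15p - 8 = -p - 2  ⇒  16p = 6  ⇒  p = 3/8.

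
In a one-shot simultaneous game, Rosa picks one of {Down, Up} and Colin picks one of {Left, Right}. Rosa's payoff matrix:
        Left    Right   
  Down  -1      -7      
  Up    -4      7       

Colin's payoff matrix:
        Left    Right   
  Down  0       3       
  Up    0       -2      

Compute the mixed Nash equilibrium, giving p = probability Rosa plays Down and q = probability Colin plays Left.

p = 2/5, q = 14/17

For Colin to be willing to mix, Colin must be indifferent between Left and Right, which pins down Rosa's mix.
  Colin's payoff from Left: p·0 + (1−p)·0 = 0
  Colin's payoff from Right: p·3 + (1−p)·(-2) = 5p - 2
  0 = 5p - 2  ⇒  -5p = -2  ⇒  p = 2/5.
Rosa's indifference between Down and Up determines Colin's mixing probability q:
  Rosa's expected payoff from Down: q·(-1) + (1−q)·(-7) = 6q - 7
  Rosa's expected payoff from Up: q·(-4) + (1−q)·7 = -11q + 7
  6q - 7 = -11q + 7  ⇒  17q = 14  ⇒  q = 14/17.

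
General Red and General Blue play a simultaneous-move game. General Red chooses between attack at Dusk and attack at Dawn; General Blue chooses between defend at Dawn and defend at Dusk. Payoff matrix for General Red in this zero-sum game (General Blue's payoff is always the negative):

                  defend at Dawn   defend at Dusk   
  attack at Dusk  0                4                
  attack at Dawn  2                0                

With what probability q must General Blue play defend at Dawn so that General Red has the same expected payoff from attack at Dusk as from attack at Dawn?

q = 2/3

General Blue's mix must leave General Red indifferent between attack at Dusk and attack at Dawn.
  General Red's payoff to attack at Dusk: q·0 + (1−q)·4 = -4q + 4
  General Red's payoff to attack at Dawn: q·2 + (1−q)·0 = 2q
  -4q + 4 = 2q  ⇒  -6q = -4  ⇒  q = 2/3.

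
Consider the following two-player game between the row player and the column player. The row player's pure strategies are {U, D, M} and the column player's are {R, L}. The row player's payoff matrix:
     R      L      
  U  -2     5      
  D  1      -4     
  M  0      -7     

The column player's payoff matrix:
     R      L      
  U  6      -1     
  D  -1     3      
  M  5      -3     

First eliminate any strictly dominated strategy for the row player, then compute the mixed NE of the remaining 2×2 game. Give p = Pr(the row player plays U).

The row player's strategy M is strictly dominated by D: 1 > 0 and -4 > -7. Eliminate M.
Set the column player's expected payoff from R equal to that from L:
  the column player's payoff to R: p·6 + (1−p)·(-1) = 7p - 1
  the column player's payoff to L: p·(-1) + (1−p)·3 = -4p + 3
  7p - 1 = -4p + 3  ⇒  11p = 4  ⇒  p = 4/11.

p = 4/11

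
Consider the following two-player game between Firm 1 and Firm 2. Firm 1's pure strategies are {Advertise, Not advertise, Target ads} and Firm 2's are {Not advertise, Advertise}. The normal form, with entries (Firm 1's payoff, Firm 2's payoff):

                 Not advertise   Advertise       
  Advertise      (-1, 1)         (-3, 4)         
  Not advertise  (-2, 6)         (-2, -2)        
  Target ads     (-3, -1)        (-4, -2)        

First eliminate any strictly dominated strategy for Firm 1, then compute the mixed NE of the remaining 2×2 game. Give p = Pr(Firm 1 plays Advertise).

Firm 1's strategy Target ads is strictly dominated by Not advertise: -2 > -3 and -2 > -4. Eliminate Target ads.
Firm 1's mix must leave Firm 2 indifferent between Not advertise and Advertise.
  Firm 2's payoff to Not advertise: p·1 + (1−p)·6 = -5p + 6
  Firm 2's payoff to Advertise: p·4 + (1−p)·(-2) = 6p - 2
  -5p + 6 = 6p - 2  ⇒  -11p = -8  ⇒  p = 8/11.

p = 8/11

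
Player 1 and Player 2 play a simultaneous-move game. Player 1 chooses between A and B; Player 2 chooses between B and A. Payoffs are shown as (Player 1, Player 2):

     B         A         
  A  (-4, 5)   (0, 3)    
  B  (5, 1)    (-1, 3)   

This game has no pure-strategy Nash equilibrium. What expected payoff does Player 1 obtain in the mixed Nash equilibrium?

Player 1's indifference between A and B determines Player 2's mixing probability q:
  Player 1's payoff from A: q·(-4) + (1−q)·0 = -4q
  Player 1's payoff from B: q·5 + (1−q)·(-1) = 6q - 1
  -4q = 6q - 1  ⇒  -10q = -1  ⇒  q = 1/10.
At equilibrium Player 1 is indifferent across rows, so Player 1's payoff equals the payoff from A: (1/10)·(-4) + (9/10)·0 = -2/5.

-2/5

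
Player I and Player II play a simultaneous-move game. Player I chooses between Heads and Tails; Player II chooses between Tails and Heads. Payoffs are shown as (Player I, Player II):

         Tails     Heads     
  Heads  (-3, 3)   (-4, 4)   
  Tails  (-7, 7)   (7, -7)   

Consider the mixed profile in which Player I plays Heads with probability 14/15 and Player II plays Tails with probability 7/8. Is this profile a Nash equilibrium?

No

Given Player II's mix q = 7/8, Player I's payoff from Heads is -25/8 but from Tails is -21/4. Player I strictly prefers Heads, so Player I would not mix.
So the proposed profile is not a Nash equilibrium.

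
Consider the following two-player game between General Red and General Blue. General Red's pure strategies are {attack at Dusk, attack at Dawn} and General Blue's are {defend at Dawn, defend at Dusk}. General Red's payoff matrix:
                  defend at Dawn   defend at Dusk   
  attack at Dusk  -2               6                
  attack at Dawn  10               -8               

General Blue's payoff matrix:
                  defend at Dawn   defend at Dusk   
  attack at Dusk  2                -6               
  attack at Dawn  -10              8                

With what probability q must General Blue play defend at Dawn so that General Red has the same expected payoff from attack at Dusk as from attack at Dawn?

q = 7/13

For General Red to be willing to mix, General Red must be indifferent between attack at Dusk and attack at Dawn, which pins down General Blue's mix.
  General Red's expected payoff from attack at Dusk: q·(-2) + (1−q)·6 = -8q + 6
  General Red's expected payoff from attack at Dawn: q·10 + (1−q)·(-8) = 18q - 8
  -8q + 6 = 18q - 8  ⇒  -26q = -14  ⇒  q = 7/13.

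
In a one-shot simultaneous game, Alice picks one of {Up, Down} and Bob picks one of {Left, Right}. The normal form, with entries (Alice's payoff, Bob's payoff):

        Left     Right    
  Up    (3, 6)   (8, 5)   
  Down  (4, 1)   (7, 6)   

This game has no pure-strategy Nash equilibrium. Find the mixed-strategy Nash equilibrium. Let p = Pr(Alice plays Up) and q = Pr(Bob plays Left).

p = 5/6, q = 1/2

For Bob to be willing to mix, Bob must be indifferent between Left and Right, which pins down Alice's mix.
  Bob's expected payoff from Left: p·6 + (1−p)·1 = 5p + 1
  Bob's expected payoff from Right: p·5 + (1−p)·6 = -p + 6
  5p + 1 = -p + 6  ⇒  6p = 5  ⇒  p = 5/6.
For Alice to be willing to mix, Alice must be indifferent between Up and Down, which pins down Bob's mix.
  Alice's payoff to Up: q·3 + (1−q)·8 = -5q + 8
  Alice's payoff to Down: q·4 + (1−q)·7 = -3q + 7
  -5q + 8 = -3q + 7  ⇒  -2q = -1  ⇒  q = 1/2.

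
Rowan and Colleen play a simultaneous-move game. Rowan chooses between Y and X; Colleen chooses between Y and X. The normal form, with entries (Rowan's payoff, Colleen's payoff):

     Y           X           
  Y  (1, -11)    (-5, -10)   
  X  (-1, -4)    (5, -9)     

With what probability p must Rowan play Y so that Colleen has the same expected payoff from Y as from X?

p = 5/6

Set Colleen's expected payoff from Y equal to that from X:
  Colleen's payoff from Y: p·(-11) + (1−p)·(-4) = -7p - 4
  Colleen's payoff from X: p·(-10) + (1−p)·(-9) = -p - 9
  -7p - 4 = -p - 9  ⇒  -6p = -5  ⇒  p = 5/6.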